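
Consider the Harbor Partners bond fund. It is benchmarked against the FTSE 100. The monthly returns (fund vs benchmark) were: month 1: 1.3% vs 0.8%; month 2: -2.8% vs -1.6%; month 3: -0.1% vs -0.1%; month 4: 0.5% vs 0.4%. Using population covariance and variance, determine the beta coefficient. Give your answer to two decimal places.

1.69

r̄p = -0.2750%,  r̄m = -0.1250%
Cov = Σ(rp − r̄p)(rm − r̄m) / 4 = 1.3981
Var(rm) = Σ(rm − r̄m)² / 4 = 0.8269
β = Cov / Var = 1.3981 / 0.8269 = 1.6908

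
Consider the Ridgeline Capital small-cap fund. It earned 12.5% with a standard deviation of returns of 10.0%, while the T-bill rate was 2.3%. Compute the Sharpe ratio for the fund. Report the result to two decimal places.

Sharpe = (Rp − Rf) / σp = (12.5% − 2.3%) / 10.0% = 10.20% / 10.0% = 1.0200

1.02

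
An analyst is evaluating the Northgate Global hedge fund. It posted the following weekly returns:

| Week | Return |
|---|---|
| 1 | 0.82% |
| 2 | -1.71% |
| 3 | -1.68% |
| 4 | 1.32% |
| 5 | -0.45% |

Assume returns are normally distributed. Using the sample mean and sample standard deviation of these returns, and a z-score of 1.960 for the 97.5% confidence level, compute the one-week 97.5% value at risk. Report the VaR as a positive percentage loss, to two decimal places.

3.07

r̄ = (0.82 − 1.71 − 1.68 + 1.32 − 0.45) / 5 = -0.3400%
Sample std dev = √[7.7858 / 4] = 1.3952%
VaR = −(r̄ − z·σ) = −(-0.3400 − 1.960 × 1.3952) = −(-3.0746) = 3.0746%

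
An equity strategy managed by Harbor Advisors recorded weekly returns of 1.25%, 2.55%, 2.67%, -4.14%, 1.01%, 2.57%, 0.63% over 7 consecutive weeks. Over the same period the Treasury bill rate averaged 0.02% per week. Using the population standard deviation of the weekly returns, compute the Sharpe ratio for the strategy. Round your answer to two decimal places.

Mean return r̄ = 6.540 / 7 = 0.9343%
Population σ = √[Σ(r − r̄)² / 7] = √[34.2452 / 7] = √4.8922 = 2.2118%
Sharpe = (r̄ − rf) / σ = (0.9343 − 0.02) / 2.2118 = 0.9143 / 2.2118 = 0.4134

0.41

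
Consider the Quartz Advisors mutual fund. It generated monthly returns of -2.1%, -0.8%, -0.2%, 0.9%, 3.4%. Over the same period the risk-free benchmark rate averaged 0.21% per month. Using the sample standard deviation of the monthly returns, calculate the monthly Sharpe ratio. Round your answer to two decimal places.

0.01

r̄ = (-2.1 − 0.8 − 0.2 + 0.9 + 3.4) / 5 = 0.2400%
Σ(r − r̄)² = (-2.1 − 0.2400)² + (-0.8 − 0.2400)² + … = 17.1720
sample σ = √(17.1720 / 4) = √4.2930 = 2.0720%
Sharpe = (r̄ − rf) / σ = (0.2400 − 0.21) / 2.0720 = 0.0300 / 2.0720 = 0.0145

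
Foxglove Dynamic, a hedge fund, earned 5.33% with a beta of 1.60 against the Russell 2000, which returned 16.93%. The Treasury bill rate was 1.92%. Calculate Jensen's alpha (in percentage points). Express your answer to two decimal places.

CAPM expected return = Rf + β(Rm − Rf) = 1.92% + 1.60 × (16.93% − 1.92%) = 1.92 + 1.60 × 15.01 = 25.9360%
Jensen's α = Rp − E[R] = 5.33% − 25.9360% = -20.6060

-20.61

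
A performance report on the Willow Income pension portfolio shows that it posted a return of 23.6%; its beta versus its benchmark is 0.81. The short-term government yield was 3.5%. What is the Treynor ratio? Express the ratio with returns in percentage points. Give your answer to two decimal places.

24.81

Treynor = (Rp − Rf) / β = (23.6% − 3.5%) / 0.81 = 20.10 / 0.81 = 24.8148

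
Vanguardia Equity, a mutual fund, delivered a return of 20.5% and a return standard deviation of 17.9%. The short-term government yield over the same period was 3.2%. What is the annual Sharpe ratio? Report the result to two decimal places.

Sharpe = (Rp − Rf) / σp = (20.5% − 3.2%) / 17.9% = 17.30% / 17.9% = 0.9665

0.97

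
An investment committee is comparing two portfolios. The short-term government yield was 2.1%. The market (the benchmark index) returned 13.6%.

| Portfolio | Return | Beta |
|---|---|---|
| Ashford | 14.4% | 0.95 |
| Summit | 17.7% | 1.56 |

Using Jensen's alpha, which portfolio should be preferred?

Ashford: α = 14.4% − [2.1% + 0.95 × (13.6% − 2.1%)] = 1.375
Summit: α = 17.7% − [2.1% + 1.56 × (13.6% − 2.1%)] = -2.340
Highest: Ashford (1.375).

Ashford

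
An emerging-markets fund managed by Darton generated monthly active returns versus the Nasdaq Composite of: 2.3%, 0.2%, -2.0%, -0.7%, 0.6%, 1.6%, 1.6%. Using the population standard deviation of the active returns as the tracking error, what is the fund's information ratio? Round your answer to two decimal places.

Mean return μ = 3.60 / 7 = 0.5143%
Σ(r − μ)² = 13.4486; population σ = √(13.4486/7) = 1.3861%
IR = μ / tracking error = 0.5143 / 1.3861 = 0.3710

0.37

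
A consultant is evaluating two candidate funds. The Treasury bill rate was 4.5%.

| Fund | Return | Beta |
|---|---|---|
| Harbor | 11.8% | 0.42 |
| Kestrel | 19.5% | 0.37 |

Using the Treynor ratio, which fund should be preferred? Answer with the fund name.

Harbor: Treynor = (11.8% − 4.5%) / 0.42 = 17.381
Kestrel: Treynor = (19.5% − 4.5%) / 0.37 = 40.541
Highest: Kestrel (40.541).

Kestrel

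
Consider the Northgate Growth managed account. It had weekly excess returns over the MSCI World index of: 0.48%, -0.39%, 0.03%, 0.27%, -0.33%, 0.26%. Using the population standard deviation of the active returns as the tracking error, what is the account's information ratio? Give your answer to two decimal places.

r̄ = (0.48 − 0.39 + 0.03 + 0.27 − 0.33 + 0.26) / 6 = 0.320 / 6 = 0.0533%
Population std dev = √[0.6157 / 6] = 0.3203%
IR = r̄ / tracking error = 0.0533 / 0.3203 = 0.1664

0.17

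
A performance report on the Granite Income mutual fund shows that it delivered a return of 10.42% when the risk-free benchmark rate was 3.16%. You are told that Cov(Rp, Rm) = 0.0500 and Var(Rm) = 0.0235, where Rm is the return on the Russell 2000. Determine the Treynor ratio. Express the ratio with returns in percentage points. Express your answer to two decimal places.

3.41

β = Cov / Var = 0.0500 / 0.0235 = 2.1277
Treynor = (Rp − Rf) / β = (10.42% − 3.16%) / 2.1277 = 7.26 / 2.1277 = 3.4121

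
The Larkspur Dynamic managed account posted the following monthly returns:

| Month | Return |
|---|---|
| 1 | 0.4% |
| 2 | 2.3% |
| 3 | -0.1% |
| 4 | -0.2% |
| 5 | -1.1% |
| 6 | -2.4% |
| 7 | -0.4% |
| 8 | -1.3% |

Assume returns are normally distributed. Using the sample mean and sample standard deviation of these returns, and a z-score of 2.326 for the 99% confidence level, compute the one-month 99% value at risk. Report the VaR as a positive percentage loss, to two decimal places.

μ = (0.4 + 2.3 − 0.1 − 0.2 − 1.1 − 2.4 − 0.4 − 1.3) / 8 = -2.80 / 8 = -0.3500%
Σ(r − μ)² = (0.4 − (-0.3500))² + (2.3 − (-0.3500))² + … = 13.3400
σ = √[13.3400 / 7] = 1.3805%
VaR = −(μ − z·σ) = −(-0.3500 − 2.326 × 1.3805) = −(-3.5610) = 3.5610%

3.56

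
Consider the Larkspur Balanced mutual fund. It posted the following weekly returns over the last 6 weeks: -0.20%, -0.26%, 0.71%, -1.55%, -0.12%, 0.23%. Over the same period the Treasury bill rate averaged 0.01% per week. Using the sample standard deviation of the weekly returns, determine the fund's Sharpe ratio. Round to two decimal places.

Mean return r̄ = -1.190 / 6 = -0.1983%
Sample σ = √[Σ(r − r̄)² / 5] = √[2.8455 / 5] = √0.5691 = 0.7544%
Sharpe = (r̄ − rf) / σ = (-0.1983 − 0.01) / 0.7544 = -0.2083 / 0.7544 = -0.2761

-0.28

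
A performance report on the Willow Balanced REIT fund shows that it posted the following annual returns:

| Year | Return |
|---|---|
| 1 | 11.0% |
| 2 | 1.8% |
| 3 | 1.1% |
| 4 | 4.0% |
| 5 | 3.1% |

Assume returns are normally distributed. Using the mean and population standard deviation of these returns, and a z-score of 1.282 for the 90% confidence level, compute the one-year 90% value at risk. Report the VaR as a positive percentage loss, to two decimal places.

μ = (11 + 1.8 + 1.1 + 4 + 3.1) / 5 = 21.00 / 5 = 4.2000%
Σ(r − μ)² = (11 − 4.2000)² + (1.8 − 4.2000)² + … = 62.8600
σ = √[62.8600 / 5] = 3.5457%
VaR = −(μ − z·σ) = −(4.2000 − 1.282 × 3.5457) = −(-0.3456) = 0.3456%

0.35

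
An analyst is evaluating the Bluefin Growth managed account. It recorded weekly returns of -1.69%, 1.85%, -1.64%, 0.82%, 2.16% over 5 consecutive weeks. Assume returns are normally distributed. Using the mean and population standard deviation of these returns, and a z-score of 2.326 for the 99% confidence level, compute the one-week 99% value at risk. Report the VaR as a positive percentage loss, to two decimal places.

r̄ = (-1.69 + 1.85 − 1.64 + 0.82 + 2.16) / 5 = 0.3000%
Population σ = √[Σ(r − r̄)² / 5] = √[13.8562 / 5] = √2.7712 = 1.6647%
VaR = −(r̄ − z·σ) = −(0.3000 − 2.326 × 1.6647) = −(-3.5721) = 3.5721%

3.57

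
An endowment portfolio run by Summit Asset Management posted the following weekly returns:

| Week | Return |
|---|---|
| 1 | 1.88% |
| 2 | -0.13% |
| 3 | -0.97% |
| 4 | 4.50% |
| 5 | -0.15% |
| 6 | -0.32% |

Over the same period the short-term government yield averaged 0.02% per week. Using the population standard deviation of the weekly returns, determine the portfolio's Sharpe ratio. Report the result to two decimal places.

Mean return r̄ = 4.810 / 6 = 0.8017%
Σ(r − r̄)² = 21.0111; population σ = √(21.0111/6) = 1.8713%
Sharpe = (r̄ − rf) / σ = (0.8017 − 0.02) / 1.8713 = 0.7817 / 1.8713 = 0.4177

0.42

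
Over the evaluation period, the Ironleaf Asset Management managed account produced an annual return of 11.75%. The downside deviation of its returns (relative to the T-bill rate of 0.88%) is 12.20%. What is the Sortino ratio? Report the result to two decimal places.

0.89

Sortino = (Rp − Rf) / σd = (11.75% − 0.88%) / 12.20% = 10.87% / 12.20% = 0.8910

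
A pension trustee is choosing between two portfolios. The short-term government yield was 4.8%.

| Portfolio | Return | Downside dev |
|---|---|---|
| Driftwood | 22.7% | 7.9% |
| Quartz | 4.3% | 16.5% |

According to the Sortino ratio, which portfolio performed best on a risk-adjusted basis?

Driftwood

Driftwood: Sortino ratio = (22.7% − 4.8%) / 7.9% = 2.266
Quartz: Sortino ratio = (4.3% − 4.8%) / 16.5% = -0.030
Highest: Driftwood (2.266).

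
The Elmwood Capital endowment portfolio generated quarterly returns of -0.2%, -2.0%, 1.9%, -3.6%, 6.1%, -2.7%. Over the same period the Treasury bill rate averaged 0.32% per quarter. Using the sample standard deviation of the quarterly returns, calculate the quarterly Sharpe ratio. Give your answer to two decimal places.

Mean return r̄ = -0.50 / 6 = -0.0833%
Sample std dev = √[65.0683 / 5] = 3.6074%
Sharpe = (r̄ − rf) / σ = (-0.0833 − 0.32) / 3.6074 = -0.4033 / 3.6074 = -0.1118

-0.11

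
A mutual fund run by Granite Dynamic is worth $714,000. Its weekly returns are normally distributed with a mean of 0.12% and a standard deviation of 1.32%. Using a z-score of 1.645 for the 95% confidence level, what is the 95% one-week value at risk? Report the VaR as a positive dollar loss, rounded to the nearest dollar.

Return at the 95% tail: μ − z·σ = 0.12% − 1.645 × 1.32% = 0.12 − 2.1714 = -2.0514%
VaR = −(-2.0514%) × $714,000 = 2.0514% × $714,000 = $14,647

$14,647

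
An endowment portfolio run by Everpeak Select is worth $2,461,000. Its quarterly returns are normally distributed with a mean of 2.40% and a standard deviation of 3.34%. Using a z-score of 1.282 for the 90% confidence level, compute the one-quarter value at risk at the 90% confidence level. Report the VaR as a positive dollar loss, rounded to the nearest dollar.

$46,313

Return at the 90% tail: μ − z·σ = 2.40% − 1.282 × 3.34% = 2.4 − 4.28188 = -1.88188%
VaR = −(-1.88188%) × $2,461,000 = 1.88188% × $2,461,000 = $46,313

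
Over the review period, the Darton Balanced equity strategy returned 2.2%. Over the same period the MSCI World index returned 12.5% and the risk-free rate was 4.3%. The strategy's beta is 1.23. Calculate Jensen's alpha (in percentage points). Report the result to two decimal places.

CAPM expected return = Rf + β(Rm − Rf) = 4.3% + 1.23 × (12.5% − 4.3%) = 4.3 + 1.23 × 8.20 = 14.3860%
Jensen's α = Rp − E[R] = 2.2% − 14.3860% = -12.1860

-12.19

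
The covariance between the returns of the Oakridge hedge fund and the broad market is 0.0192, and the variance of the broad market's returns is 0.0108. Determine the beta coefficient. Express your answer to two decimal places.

1.78

β = Cov(Rp, Rm) / Var(Rm) = 0.0192 / 0.0108 = 1.7778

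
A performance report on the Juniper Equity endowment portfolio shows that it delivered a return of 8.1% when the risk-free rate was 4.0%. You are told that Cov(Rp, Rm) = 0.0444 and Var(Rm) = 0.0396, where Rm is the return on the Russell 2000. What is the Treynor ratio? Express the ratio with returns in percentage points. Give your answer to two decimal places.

3.66

β = Cov / Var = 0.0444 / 0.0396 = 1.1212
Treynor = (Rp − Rf) / β = (8.1% − 4.0%) / 1.1212 = 4.10 / 1.1212 = 3.6568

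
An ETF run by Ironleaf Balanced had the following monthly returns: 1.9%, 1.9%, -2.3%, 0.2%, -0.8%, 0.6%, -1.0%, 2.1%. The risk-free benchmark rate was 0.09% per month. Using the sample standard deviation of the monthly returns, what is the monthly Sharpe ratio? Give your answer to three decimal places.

r̄ = (1.9 + 1.9 − 2.3 + 0.2 − 0.8 + 0.6 − 1 + 2.1) / 8 = 2.60 / 8 = 0.3250%
Σ(r − r̄)² = 18.1150; sample σ = √(18.1150/7) = 1.6087%
Sharpe = (r̄ − rf) / σ = (0.3250 − 0.09) / 1.6087 = 0.2350 / 1.6087 = 0.1461

0.146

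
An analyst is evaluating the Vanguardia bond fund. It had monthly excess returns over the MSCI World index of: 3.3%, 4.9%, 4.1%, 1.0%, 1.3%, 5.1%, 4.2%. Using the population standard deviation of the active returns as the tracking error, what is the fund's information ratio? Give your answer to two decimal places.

r̄ = (3.3 + 4.9 + 4.1 + 1 + 1.3 + 5.1 + 4.2) / 7 = 3.4143%
Σ(r − r̄)² = (3.3 − 3.4143)² + (4.9 − 3.4143)² + … = 16.4486
σ = √[16.4486 / 7] = 1.5329%
IR = r̄ / tracking error = 3.4143 / 1.5329 = 2.2273

2.23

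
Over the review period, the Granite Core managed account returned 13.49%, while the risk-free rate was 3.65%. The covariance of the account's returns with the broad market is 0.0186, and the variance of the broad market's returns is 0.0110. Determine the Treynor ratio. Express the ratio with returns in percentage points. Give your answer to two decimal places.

β = Cov / Var = 0.0186 / 0.0110 = 1.6909
Treynor = (Rp − Rf) / β = (13.49% − 3.65%) / 1.6909 = 9.84 / 1.6909 = 5.8194

5.82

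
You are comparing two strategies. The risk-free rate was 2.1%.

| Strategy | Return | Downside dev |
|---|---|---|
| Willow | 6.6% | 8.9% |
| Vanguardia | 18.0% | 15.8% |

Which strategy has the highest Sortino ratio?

Willow: Sortino ratio = (6.6% − 2.1%) / 8.9% = 0.506
Vanguardia: Sortino ratio = (18.0% − 2.1%) / 15.8% = 1.006
Highest: Vanguardia (1.006).

Vanguardia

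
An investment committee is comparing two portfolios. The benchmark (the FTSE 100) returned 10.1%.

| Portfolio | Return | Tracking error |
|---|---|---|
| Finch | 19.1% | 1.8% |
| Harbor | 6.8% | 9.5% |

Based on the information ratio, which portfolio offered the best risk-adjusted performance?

Finch: IR = (19.1% − 10.1%) / 1.8% = 5.000
Harbor: IR = (6.8% − 10.1%) / 9.5% = -0.347
Highest: Finch (5.000).

Finch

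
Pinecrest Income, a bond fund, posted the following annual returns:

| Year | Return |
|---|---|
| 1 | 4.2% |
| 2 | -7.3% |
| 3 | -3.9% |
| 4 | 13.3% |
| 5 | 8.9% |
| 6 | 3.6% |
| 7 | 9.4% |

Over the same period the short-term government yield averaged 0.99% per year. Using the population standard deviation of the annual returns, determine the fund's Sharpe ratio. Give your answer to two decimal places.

0.44

μ = (4.2 − 7.3 − 3.9 + 13.3 + 8.9 + 3.6 + 9.4) / 7 = 4.0286%
Σ(r − μ)² = (4.2 − 4.0286)² + (-7.3 − 4.0286)² + … = 329.9543
σ = √[329.9543 / 7] = 6.8656%
Sharpe = (μ − rf) / σ = (4.0286 − 0.99) / 6.8656 = 3.0386 / 6.8656 = 0.4426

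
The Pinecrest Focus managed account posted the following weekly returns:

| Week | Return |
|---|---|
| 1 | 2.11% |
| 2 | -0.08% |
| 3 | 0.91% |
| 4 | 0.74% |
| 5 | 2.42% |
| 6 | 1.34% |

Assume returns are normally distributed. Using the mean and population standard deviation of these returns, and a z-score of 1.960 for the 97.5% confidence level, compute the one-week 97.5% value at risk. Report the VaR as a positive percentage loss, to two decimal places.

0.41

Mean return μ = 7.440 / 6 = 1.2400%
Σ(r − μ)² = (2.11 − 1.2400)² + (-0.08 − 1.2400)² + (0.91 − 1.2400)² + … = 4.2606
population σ = √(4.2606 / 6) = √0.7101 = 0.8427%
VaR = −(μ − z·σ) = −(1.2400 − 1.960 × 0.8427) = −(-0.4117) = 0.4117%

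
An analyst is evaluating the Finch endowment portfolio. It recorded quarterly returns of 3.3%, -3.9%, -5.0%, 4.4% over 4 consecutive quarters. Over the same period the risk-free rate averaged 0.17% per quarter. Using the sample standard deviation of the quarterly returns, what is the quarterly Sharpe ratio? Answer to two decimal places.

Mean return μ = -1.20 / 4 = -0.3000%
Σ(r − μ)² = (3.3 − (-0.3000))² + (-3.9 − (-0.3000))² + … = 70.1000
sample σ = √(70.1000 / 3) = √23.3667 = 4.8339%
Sharpe = (μ − rf) / σ = (-0.3000 − 0.17) / 4.8339 = -0.4700 / 4.8339 = -0.0972

-0.10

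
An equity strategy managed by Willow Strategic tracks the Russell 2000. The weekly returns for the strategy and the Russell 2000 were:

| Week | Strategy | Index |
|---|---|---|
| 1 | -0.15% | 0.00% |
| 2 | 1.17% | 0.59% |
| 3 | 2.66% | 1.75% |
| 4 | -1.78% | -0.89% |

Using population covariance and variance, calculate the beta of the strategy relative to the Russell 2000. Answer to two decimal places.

1.70

r̄p = 0.4750%,  r̄m = 0.3625%
Cov = Σ(rp − r̄p)(rm − r̄m) / 4 = 1.5602
Var(rm) = Σ(rm − r̄m)² / 4 = 0.9193
β = Cov / Var = 1.5602 / 0.9193 = 1.6972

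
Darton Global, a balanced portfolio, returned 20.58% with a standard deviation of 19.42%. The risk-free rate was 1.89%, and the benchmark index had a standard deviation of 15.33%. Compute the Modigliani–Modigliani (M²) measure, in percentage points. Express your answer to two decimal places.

16.64

Sharpe = (Rp − Rf) / σp = (20.58% − 1.89%) / 19.42% = 0.9624
M² = Rf + Sharpe × σm = 1.89% + 0.9624 × 15.33% = 16.6436%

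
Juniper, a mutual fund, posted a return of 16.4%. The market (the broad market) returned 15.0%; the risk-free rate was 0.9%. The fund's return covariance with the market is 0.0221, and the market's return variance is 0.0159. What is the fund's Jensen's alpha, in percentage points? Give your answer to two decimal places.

β = Cov / Var = 0.0221 / 0.0159 = 1.3899
E[R] = Rf + β(Rm − Rf) = 0.9% + 1.3899 × (15.0% − 0.9%) = 20.4976%
α = Rp − E[R] = 16.4% − 20.4976% = -4.0976

-4.10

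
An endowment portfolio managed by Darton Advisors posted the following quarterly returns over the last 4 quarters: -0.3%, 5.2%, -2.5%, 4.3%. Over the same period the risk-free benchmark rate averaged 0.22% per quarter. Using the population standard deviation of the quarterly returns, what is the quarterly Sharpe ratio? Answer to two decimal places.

0.46

r̄ = (-0.3 + 5.2 − 2.5 + 4.3) / 4 = 1.6750%
Population std dev = √[40.6475 / 4] = 3.1878%
Sharpe = (r̄ − rf) / σ = (1.6750 − 0.22) / 3.1878 = 1.4550 / 3.1878 = 0.4564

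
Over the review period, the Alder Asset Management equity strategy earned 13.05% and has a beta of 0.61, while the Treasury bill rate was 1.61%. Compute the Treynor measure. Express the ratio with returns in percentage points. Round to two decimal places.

Treynor = (Rp − Rf) / β = (13.05% − 1.61%) / 0.61 = 11.44 / 0.61 = 18.7541

18.75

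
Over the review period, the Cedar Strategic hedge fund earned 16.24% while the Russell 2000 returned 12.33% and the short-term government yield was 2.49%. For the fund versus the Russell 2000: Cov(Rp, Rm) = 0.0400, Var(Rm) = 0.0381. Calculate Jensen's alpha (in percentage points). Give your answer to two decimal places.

β = Cov / Var = 0.0400 / 0.0381 = 1.0499
E[R] = Rf + β(Rm − Rf) = 2.49% + 1.0499 × (12.33% − 2.49%) = 12.8210%
α = Rp − E[R] = 16.24% − 12.8210% = 3.4190

3.42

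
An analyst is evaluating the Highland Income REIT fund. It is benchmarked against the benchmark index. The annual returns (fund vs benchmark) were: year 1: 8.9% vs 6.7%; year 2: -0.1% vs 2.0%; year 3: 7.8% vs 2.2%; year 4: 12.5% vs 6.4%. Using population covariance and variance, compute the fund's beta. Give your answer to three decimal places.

1.547

r̄p = 7.2750%,  r̄m = 4.3250%
Cov = Σ(rp − r̄p)(rm − r̄m) / 4 = 7.6831
Var(rm) = Σ(rm − r̄m)² / 4 = 4.9669
β = Cov / Var = 7.6831 / 4.9669 = 1.5469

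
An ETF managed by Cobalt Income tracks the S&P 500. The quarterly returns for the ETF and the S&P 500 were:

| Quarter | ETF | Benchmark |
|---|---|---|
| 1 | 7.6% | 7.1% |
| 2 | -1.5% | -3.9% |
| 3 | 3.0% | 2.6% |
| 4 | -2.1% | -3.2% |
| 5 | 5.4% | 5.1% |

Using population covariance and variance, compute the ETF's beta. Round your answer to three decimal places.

0.855

r̄p = 2.4800%,  r̄m = 1.5400%
Cov = Σ(rp − r̄p)(rm − r̄m) / 5 = 16.5548
Var(rm) = Σ(rm − r̄m)² / 5 = 19.3544
β = Cov / Var = 16.5548 / 19.3544 = 0.8554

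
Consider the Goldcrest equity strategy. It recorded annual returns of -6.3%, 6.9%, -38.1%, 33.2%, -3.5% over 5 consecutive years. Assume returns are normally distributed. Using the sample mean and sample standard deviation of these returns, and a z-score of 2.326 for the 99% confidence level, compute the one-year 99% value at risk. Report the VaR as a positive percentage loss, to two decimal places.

Mean return r̄ = -7.80 / 5 = -1.5600%
Σ(r − r̄)² = (-6.3 − (-1.5600))² + (6.9 − (-1.5600))² + … = 2641.2320
sample σ = √(2641.2320 / 4) = √660.3080 = 25.6965%
VaR = −(r̄ − z·σ) = −(-1.5600 − 2.326 × 25.6965) = −(-61.3301) = 61.3301%

61.33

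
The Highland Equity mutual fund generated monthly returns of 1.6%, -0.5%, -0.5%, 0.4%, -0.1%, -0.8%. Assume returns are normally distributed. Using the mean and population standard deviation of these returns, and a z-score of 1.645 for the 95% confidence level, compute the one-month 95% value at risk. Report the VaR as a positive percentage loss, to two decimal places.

Mean return r̄ = 0.10 / 6 = 0.0167%
Σ(r − r̄)² = (1.6 − 0.0167)² + (-0.5 − 0.0167)² + … = 3.8683
σ = √[3.8683 / 6] = 0.8029%
VaR = −(r̄ − z·σ) = −(0.0167 − 1.645 × 0.8029) = −(-1.3041) = 1.3041%

1.30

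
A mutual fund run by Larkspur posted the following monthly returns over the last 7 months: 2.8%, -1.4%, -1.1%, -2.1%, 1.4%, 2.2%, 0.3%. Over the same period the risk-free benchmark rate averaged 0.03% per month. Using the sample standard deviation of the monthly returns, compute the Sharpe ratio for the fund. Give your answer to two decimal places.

0.14

r̄ = (2.8 − 1.4 − 1.1 − 2.1 + 1.4 + 2.2 + 0.3) / 7 = 0.3000%
Σ(r − r̄)² = (2.8 − 0.3000)² + (-1.4 − 0.3000)² + (-1.1 − 0.3000)² + … = 21.6800
σ = √[21.6800 / 6] = 1.9009%
Sharpe = (r̄ − rf) / σ = (0.3000 − 0.03) / 1.9009 = 0.2700 / 1.9009 = 0.1420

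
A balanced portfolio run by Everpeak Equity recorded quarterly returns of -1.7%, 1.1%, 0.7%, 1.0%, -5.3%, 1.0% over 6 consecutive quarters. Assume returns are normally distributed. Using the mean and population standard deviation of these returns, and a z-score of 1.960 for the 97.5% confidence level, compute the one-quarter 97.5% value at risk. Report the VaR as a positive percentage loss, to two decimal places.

r̄ = (-1.7 + 1.1 + 0.7 + 1 − 5.3 + 1) / 6 = -3.20 / 6 = -0.5333%
Population std dev = √[32.9733 / 6] = 2.3443%
VaR = −(r̄ − z·σ) = −(-0.5333 − 1.960 × 2.3443) = −(-5.1281) = 5.1281%

5.13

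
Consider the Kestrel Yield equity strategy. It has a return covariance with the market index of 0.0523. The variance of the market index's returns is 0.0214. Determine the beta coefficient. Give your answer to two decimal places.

β = Cov(Rp, Rm) / Var(Rm) = 0.0523 / 0.0214 = 2.4439

2.44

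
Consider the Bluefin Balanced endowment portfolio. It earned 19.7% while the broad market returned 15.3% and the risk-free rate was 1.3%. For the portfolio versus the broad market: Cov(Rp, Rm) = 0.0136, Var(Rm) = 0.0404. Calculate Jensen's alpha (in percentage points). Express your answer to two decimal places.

β = Cov / Var = 0.0136 / 0.0404 = 0.3366
E[R] = Rf + β(Rm − Rf) = 1.3% + 0.3366 × (15.3% − 1.3%) = 6.0124%
α = Rp − E[R] = 19.7% − 6.0124% = 13.6876

13.69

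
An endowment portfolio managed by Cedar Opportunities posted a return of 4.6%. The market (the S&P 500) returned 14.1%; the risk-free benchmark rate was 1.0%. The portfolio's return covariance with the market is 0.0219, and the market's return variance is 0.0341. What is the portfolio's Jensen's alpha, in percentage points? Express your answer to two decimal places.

β = Cov / Var = 0.0219 / 0.0341 = 0.6422
E[R] = Rf + β(Rm − Rf) = 1.0% + 0.6422 × (14.1% − 1.0%) = 9.4128%
α = Rp − E[R] = 4.6% − 9.4128% = -4.8128

-4.81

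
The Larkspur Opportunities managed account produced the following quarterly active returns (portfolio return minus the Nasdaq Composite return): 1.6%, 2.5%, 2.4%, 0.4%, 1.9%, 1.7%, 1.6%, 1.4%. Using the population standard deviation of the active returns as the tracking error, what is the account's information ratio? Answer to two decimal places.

Mean return r̄ = 13.50 / 8 = 1.6875%
Population std dev = √[2.9688 / 8] = 0.6092%
IR = r̄ / tracking error = 1.6875 / 0.6092 = 2.7700

2.77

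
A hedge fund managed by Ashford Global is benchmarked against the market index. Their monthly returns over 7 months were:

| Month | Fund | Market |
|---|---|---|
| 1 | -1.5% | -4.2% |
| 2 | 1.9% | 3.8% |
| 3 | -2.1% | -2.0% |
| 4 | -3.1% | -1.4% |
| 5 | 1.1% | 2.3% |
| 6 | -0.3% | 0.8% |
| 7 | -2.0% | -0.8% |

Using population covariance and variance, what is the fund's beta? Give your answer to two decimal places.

r̄p = -0.8571%,  r̄m = -0.2143%
Cov = Σ(rp − r̄p)(rm − r̄m) / 7 = 3.5235
Var(rm) = Σ(rm − r̄m)² / 7 = 6.3269
β = Cov / Var = 3.5235 / 6.3269 = 0.5569

0.56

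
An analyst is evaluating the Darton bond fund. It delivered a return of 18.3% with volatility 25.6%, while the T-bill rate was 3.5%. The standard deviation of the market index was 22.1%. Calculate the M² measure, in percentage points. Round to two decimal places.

16.28

Sharpe = (Rp − Rf) / σp = (18.3% − 3.5%) / 25.6% = 0.5781
M² = Rf + Sharpe × σm = 3.5% + 0.5781 × 22.1% = 16.2760%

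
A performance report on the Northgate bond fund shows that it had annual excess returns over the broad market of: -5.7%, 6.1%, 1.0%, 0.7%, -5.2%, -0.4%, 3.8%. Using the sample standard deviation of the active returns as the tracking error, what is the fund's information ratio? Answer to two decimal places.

r̄ = (-5.7 + 6.1 + 1 + 0.7 − 5.2 − 0.4 + 3.8) / 7 = 0.0429%
Σ(r − r̄)² = (-5.7 − 0.0429)² + (6.1 − 0.0429)² + … = 112.8171
sample σ = √(112.8171 / 6) = √18.8029 = 4.3362%
IR = r̄ / tracking error = 0.0429 / 4.3362 = 0.0099

0.01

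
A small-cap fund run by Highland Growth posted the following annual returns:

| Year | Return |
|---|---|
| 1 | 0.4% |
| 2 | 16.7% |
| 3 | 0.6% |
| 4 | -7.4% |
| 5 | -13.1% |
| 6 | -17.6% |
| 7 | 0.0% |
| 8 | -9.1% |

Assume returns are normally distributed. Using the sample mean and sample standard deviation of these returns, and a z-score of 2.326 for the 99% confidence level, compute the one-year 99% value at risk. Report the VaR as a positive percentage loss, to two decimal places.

μ = (0.4 + 16.7 + 0.6 − 7.4 − 13.1 − 17.6 + 0 − 9.1) / 8 = -3.6875%
Sample σ = √[Σ(r − μ)² / 7] = √[789.5688 / 7] = √112.7955 = 10.6205%
VaR = −(μ − z·σ) = −(-3.6875 − 2.326 × 10.6205) = −(-28.3908) = 28.3908%

28.39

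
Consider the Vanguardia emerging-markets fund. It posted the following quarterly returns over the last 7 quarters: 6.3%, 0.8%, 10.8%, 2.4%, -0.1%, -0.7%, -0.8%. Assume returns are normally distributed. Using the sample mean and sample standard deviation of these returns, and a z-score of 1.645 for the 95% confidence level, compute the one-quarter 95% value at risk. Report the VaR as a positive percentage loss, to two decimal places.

r̄ = (6.3 + 0.8 + 10.8 + 2.4 − 0.1 − 0.7 − 0.8) / 7 = 18.70 / 7 = 2.6714%
Σ(r − r̄)² = (6.3 − 2.6714)² + (0.8 − 2.6714)² + … = 113.9143
σ = √[113.9143 / 6] = 4.3573%
VaR = −(r̄ − z·σ) = −(2.6714 − 1.645 × 4.3573) = −(-4.4964) = 4.4964%

4.50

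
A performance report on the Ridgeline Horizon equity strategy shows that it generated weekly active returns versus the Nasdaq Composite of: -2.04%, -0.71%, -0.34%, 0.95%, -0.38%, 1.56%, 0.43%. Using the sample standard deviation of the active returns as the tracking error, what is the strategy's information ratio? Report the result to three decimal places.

-0.064

r̄ = (-2.04 − 0.71 − 0.34 + 0.95 − 0.38 + 1.56 + 0.43) / 7 = -0.0757%
Σ(r − r̄)² = 8.4066; sample σ = √(8.4066/6) = 1.1837%
IR = r̄ / tracking error = -0.0757 / 1.1837 = -0.0640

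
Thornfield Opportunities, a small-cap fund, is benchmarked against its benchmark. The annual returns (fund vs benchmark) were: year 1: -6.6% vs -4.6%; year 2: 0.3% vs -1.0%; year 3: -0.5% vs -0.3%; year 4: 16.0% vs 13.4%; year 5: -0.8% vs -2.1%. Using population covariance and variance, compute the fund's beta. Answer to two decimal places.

r̄p = 1.6800%,  r̄m = 1.0800%
Cov = Σ(rp − r̄p)(rm − r̄m) / 5 = 47.4436
Var(rm) = Σ(rm − r̄m)² / 5 = 40.0776
β = Cov / Var = 47.4436 / 40.0776 = 1.1838

1.18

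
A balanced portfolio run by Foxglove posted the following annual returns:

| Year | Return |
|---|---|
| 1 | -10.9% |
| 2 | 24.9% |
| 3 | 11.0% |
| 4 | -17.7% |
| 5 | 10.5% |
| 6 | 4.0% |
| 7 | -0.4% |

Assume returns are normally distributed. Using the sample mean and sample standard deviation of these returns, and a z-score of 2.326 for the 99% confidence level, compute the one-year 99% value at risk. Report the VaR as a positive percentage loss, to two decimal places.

r̄ = (-10.9 + 24.9 + 11 − 17.7 + 10.5 + 4 − 0.4) / 7 = 3.0571%
Σ(r − r̄)² = (-10.9 − 3.0571)² + (24.9 − 3.0571)² + (11 − 3.0571)² + … = 1234.0971
sample σ = √(1234.0971 / 6) = √205.6829 = 14.3416%
VaR = −(r̄ − z·σ) = −(3.0571 − 2.326 × 14.3416) = −(-30.3015) = 30.3015%

30.30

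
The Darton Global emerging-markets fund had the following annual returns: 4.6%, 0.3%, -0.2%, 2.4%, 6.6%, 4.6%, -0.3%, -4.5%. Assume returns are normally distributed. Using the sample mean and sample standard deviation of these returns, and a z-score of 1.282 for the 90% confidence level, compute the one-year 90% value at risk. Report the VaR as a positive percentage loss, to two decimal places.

r̄ = (4.6 + 0.3 − 0.2 + 2.4 + 6.6 + 4.6 − 0.3 − 4.5) / 8 = 13.50 / 8 = 1.6875%
Sample std dev = √[89.3288 / 7] = 3.5723%
VaR = −(r̄ − z·σ) = −(1.6875 − 1.282 × 3.5723) = −(-2.8922) = 2.8922%

2.89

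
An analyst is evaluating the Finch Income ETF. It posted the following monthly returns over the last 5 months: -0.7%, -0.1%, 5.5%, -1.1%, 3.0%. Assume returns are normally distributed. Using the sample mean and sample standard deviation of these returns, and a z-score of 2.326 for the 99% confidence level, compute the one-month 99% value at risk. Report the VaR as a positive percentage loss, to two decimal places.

μ = (-0.7 − 0.1 + 5.5 − 1.1 + 3) / 5 = 1.3200%
Σ(r − μ)² = (-0.7 − 1.3200)² + (-0.1 − 1.3200)² + … = 32.2480
σ = √[32.2480 / 4] = 2.8394%
VaR = −(μ − z·σ) = −(1.3200 − 2.326 × 2.8394) = −(-5.2844) = 5.2844%

5.28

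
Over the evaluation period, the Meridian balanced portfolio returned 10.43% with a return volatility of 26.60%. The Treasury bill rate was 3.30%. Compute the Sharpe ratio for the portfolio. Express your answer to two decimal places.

Sharpe = (Rp − Rf) / σp = (10.43% − 3.30%) / 26.60% = 7.13% / 26.60% = 0.2680

0.27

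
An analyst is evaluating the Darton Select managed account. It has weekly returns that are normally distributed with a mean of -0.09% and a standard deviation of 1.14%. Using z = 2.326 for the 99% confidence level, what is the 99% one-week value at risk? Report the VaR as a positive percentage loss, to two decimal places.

2.74

VaR (as % loss) = −(μ − z·σ) = −(-0.09% − 2.326 × 1.14%) = −(-2.74164%) = 2.74164%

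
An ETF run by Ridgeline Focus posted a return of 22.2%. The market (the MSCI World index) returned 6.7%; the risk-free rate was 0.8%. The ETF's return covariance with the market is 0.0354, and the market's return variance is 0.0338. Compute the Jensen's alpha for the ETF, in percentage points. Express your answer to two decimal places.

β = Cov / Var = 0.0354 / 0.0338 = 1.0473
E[R] = Rf + β(Rm − Rf) = 0.8% + 1.0473 × (6.7% − 0.8%) = 6.9791%
α = Rp − E[R] = 22.2% − 6.9791% = 15.2209

15.22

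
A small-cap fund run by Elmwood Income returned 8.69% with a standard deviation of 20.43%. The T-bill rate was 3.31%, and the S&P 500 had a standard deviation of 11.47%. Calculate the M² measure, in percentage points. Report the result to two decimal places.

6.33

Sharpe = (Rp − Rf) / σp = (8.69% − 3.31%) / 20.43% = 0.2633
M² = Rf + Sharpe × σm = 3.31% + 0.2633 × 11.47% = 6.3301%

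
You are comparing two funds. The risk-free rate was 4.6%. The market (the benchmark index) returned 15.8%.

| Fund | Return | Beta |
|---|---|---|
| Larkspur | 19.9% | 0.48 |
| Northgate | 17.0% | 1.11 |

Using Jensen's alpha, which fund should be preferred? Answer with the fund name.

Larkspur: α = 19.9% − [4.6% + 0.48 × (15.8% − 4.6%)] = 9.924
Northgate: α = 17.0% − [4.6% + 1.11 × (15.8% − 4.6%)] = -0.032
Highest: Larkspur (9.924).

Larkspur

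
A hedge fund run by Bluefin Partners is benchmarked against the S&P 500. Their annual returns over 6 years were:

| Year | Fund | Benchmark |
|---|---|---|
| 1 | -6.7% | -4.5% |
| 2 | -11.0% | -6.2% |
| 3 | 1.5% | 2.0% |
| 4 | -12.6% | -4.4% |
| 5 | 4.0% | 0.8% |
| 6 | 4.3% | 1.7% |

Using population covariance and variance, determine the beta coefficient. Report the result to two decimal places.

1.96

r̄p = -3.4167%,  r̄m = -1.7667%
Cov = Σ(rp − r̄p)(rm − r̄m) / 6 = 21.8472
Var(rm) = Σ(rm − r̄m)² / 6 = 11.1422
β = Cov / Var = 21.8472 / 11.1422 = 1.9608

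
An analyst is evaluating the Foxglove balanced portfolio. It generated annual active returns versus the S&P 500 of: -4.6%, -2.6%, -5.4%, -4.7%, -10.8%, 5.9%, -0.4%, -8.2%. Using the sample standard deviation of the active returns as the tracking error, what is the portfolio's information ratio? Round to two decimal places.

r̄ = (-4.6 − 2.6 − 5.4 − 4.7 − 10.8 + 5.9 − 0.4 − 8.2) / 8 = -3.8500%
Σ(r − r̄)² = (-4.6 − (-3.8500))² + (-2.6 − (-3.8500))² + … = 179.4400
sample σ = √(179.4400 / 7) = √25.6343 = 5.0630%
IR = r̄ / tracking error = -3.8500 / 5.0630 = -0.7604

-0.76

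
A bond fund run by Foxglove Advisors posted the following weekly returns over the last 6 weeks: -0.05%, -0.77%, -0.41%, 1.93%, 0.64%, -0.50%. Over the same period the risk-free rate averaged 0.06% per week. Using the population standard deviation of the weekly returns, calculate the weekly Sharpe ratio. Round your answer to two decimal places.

Mean return r̄ = 0.840 / 6 = 0.1400%
Σ(r − r̄)² = (-0.05 − 0.1400)² + (-0.77 − 0.1400)² + (-0.41 − 0.1400)² + … = 5.0304
population σ = √(5.0304 / 6) = √0.8384 = 0.9156%
Sharpe = (r̄ − rf) / σ = (0.1400 − 0.06) / 0.9156 = 0.0800 / 0.9156 = 0.0874

0.09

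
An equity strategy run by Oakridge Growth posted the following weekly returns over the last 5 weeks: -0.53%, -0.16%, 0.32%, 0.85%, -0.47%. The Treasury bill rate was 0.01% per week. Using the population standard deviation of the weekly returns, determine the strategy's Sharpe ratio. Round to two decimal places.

-0.02

μ = (-0.53 − 0.16 + 0.32 + 0.85 − 0.47) / 5 = 0.010 / 5 = 0.0020%
Σ(r − μ)² = (-0.53 − 0.0020)² + (-0.16 − 0.0020)² + … = 1.3523
population σ = √(1.3523 / 5) = √0.2705 = 0.5201%
Sharpe = (μ − rf) / σ = (0.0020 − 0.01) / 0.5201 = -0.0080 / 0.5201 = -0.0154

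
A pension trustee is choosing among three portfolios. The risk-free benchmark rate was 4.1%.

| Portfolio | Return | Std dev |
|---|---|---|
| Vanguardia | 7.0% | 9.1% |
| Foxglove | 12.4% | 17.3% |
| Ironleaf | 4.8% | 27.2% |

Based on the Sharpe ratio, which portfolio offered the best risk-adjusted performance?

Vanguardia: Sharpe ratio = (7.0% − 4.1%) / 9.1% = 0.319
Foxglove: Sharpe ratio = (12.4% − 4.1%) / 17.3% = 0.480
Ironleaf: Sharpe ratio = (4.8% − 4.1%) / 27.2% = 0.026
Highest: Foxglove (0.480).

Foxglove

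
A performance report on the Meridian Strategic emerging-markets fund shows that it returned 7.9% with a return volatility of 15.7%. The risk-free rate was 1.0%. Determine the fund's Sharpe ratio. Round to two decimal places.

0.44

Sharpe = (Rp − Rf) / σp = (7.9% − 1.0%) / 15.7% = 6.90% / 15.7% = 0.4395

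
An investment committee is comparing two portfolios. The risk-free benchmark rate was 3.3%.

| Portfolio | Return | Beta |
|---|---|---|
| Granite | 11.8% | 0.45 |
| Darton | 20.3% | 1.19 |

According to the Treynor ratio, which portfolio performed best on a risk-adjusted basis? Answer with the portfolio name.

Granite: Treynor = (11.8% − 3.3%) / 0.45 = 18.889
Darton: Treynor = (20.3% − 3.3%) / 1.19 = 14.286
Highest: Granite (18.889).

Granite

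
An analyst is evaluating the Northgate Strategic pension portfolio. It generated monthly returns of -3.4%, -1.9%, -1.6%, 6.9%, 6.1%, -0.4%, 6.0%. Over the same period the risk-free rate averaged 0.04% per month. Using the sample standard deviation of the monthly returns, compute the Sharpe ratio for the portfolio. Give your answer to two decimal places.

Mean return μ = 11.70 / 7 = 1.6714%
Sample std dev = √[119.1543 / 6] = 4.4563%
Sharpe = (μ − rf) / σ = (1.6714 − 0.04) / 4.4563 = 1.6314 / 4.4563 = 0.3661

0.37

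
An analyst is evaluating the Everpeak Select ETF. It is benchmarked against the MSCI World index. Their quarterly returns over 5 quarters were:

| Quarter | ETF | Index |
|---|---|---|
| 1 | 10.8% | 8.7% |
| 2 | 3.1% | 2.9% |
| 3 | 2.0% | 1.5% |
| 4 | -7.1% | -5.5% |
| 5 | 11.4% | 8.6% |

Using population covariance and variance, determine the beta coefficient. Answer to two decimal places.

r̄p = 4.0400%,  r̄m = 3.2400%
Cov = Σ(rp − r̄p)(rm − r̄m) / 5 = 35.5184
Var(rm) = Σ(rm − r̄m)² / 5 = 27.6144
β = Cov / Var = 35.5184 / 27.6144 = 1.2862

1.29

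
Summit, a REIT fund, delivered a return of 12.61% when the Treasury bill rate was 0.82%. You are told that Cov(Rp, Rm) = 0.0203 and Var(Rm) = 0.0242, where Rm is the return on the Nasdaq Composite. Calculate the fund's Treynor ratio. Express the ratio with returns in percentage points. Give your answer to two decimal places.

β = Cov / Var = 0.0203 / 0.0242 = 0.8388
Treynor = (Rp − Rf) / β = (12.61% − 0.82%) / 0.8388 = 11.79 / 0.8388 = 14.0558

14.06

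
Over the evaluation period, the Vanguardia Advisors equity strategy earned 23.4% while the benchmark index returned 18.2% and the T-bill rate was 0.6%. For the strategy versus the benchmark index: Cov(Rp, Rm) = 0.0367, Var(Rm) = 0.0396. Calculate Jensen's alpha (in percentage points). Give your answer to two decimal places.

β = Cov / Var = 0.0367 / 0.0396 = 0.9268
E[R] = Rf + β(Rm − Rf) = 0.6% + 0.9268 × (18.2% − 0.6%) = 16.9117%
α = Rp − E[R] = 23.4% − 16.9117% = 6.4883

6.49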